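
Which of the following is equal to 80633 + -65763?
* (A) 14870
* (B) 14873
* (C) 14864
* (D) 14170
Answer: A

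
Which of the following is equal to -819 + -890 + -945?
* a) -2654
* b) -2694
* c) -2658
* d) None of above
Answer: a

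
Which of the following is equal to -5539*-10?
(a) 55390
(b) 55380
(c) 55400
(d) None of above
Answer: a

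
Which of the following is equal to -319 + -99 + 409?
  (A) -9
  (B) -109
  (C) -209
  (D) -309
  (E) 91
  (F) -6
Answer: A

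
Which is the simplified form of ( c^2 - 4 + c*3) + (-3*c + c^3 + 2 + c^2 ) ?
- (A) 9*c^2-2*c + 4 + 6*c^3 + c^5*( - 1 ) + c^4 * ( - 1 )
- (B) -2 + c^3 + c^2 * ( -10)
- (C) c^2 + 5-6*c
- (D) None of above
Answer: D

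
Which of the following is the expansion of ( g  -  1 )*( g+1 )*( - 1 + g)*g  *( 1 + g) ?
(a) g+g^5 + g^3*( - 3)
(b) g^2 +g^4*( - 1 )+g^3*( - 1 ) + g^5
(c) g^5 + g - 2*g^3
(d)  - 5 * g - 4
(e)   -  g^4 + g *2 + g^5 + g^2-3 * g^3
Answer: c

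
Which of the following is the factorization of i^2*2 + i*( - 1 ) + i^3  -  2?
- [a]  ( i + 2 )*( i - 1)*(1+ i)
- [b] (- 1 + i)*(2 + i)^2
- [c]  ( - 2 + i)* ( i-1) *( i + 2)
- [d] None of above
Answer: a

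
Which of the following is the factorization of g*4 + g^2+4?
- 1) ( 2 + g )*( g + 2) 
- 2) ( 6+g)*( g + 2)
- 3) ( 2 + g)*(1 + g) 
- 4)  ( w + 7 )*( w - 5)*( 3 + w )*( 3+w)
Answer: 1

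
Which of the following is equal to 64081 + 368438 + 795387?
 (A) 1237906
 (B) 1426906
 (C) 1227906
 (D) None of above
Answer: C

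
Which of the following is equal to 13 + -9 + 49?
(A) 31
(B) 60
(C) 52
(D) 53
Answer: D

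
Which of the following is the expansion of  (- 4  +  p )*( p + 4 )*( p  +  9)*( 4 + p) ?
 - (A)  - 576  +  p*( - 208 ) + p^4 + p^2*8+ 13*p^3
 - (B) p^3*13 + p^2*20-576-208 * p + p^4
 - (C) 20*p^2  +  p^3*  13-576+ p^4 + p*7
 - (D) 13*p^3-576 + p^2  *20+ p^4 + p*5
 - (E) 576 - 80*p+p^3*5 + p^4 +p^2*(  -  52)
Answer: B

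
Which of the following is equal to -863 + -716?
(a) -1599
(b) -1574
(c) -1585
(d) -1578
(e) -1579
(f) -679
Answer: e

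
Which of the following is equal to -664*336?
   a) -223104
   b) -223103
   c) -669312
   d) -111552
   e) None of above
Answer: a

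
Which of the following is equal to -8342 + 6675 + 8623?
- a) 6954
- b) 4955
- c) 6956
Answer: c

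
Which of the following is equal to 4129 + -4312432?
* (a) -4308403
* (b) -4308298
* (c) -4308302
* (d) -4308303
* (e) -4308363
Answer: d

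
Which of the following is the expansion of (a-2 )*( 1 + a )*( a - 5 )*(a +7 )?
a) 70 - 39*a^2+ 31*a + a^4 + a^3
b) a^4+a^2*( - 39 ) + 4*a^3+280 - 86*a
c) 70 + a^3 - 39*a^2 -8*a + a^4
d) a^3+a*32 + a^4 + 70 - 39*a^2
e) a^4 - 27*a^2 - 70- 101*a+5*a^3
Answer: a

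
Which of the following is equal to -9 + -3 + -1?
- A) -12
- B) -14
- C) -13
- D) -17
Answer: C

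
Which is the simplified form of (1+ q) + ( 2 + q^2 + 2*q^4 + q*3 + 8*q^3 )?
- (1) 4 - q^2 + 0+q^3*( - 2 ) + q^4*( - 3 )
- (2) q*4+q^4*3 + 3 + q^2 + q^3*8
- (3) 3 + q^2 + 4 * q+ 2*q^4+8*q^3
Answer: 3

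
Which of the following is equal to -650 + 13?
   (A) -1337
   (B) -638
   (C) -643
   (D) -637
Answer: D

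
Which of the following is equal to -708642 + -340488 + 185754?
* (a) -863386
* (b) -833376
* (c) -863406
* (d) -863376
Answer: d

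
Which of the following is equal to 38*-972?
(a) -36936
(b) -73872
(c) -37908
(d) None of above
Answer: a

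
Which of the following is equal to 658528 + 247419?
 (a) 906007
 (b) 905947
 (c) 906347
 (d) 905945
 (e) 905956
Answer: b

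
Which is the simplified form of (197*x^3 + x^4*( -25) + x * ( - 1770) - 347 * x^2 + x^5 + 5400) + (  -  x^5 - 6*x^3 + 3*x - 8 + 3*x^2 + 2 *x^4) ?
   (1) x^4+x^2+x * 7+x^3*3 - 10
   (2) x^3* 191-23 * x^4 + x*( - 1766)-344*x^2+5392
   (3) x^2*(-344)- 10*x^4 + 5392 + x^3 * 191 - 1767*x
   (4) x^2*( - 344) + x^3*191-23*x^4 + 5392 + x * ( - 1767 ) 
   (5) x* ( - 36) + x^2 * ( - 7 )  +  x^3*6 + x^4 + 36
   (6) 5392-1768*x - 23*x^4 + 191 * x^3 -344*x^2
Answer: 4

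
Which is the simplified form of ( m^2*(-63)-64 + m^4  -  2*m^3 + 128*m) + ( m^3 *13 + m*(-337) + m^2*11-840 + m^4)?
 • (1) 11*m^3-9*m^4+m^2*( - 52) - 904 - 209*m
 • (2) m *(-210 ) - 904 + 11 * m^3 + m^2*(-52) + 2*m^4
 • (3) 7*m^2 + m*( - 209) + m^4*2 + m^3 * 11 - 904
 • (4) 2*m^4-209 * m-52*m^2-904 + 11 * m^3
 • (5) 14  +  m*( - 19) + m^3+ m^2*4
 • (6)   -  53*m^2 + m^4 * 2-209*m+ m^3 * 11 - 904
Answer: 4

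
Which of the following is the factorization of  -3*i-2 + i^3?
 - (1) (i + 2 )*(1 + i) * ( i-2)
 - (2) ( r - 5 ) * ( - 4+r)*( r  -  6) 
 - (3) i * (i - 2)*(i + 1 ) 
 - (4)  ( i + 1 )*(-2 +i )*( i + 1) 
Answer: 4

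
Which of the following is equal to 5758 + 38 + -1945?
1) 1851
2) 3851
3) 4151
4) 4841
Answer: 2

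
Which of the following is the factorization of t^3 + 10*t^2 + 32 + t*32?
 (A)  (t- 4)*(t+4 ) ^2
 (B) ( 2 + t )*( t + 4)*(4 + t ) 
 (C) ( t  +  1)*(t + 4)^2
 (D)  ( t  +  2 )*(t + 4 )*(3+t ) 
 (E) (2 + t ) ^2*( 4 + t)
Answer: B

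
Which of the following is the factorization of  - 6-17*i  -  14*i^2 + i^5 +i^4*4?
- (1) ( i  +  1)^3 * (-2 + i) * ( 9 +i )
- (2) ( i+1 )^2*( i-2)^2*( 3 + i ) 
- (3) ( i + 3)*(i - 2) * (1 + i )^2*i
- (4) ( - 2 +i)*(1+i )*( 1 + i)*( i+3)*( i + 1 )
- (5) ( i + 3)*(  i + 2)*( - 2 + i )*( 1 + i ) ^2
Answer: 4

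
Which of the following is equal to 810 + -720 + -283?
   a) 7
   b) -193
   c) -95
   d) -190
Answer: b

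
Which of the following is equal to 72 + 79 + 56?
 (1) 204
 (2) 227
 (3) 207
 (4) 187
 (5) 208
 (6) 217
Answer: 3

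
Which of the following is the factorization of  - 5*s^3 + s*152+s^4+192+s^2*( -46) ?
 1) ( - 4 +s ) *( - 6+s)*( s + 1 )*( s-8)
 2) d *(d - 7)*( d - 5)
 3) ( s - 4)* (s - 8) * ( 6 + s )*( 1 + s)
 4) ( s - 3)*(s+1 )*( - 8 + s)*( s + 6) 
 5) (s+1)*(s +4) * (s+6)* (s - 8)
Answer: 3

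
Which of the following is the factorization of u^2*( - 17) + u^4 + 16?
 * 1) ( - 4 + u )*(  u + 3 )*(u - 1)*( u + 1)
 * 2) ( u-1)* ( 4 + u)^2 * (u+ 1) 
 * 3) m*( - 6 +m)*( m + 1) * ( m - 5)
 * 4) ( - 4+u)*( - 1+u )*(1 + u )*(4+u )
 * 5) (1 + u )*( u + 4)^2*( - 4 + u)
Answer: 4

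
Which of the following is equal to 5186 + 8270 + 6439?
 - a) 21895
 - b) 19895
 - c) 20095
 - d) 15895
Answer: b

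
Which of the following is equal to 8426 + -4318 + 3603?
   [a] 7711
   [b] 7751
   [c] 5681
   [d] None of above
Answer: a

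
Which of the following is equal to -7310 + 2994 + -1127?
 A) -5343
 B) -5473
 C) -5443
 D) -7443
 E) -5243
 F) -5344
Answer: C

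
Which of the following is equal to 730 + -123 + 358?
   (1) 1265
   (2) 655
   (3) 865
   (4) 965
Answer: 4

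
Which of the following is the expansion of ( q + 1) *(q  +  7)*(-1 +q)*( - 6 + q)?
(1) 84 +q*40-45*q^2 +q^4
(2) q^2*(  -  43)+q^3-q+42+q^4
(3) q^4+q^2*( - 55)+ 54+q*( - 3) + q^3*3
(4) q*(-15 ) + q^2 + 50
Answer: 2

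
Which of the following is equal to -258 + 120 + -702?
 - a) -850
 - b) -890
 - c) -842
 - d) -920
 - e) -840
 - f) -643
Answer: e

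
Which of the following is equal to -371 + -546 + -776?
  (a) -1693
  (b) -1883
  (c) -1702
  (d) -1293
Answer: a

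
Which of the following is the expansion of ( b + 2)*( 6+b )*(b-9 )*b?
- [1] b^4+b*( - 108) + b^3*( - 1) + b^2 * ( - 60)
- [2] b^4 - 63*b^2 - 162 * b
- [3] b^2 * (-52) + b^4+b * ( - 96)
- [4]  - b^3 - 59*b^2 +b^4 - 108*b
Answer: 1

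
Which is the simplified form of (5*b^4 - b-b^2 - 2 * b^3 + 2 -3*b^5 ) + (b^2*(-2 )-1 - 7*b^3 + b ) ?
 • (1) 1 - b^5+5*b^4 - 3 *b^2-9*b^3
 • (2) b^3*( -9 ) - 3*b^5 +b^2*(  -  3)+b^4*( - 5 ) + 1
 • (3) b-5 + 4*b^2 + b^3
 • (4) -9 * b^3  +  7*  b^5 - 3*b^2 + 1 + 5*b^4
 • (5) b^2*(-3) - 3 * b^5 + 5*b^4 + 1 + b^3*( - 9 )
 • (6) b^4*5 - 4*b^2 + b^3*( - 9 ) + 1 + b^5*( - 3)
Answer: 5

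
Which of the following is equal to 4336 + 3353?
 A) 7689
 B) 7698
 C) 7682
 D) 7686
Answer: A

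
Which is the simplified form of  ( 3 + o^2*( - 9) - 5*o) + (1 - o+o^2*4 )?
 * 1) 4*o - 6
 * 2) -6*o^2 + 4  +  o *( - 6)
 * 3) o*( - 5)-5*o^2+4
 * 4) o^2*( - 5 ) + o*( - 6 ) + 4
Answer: 4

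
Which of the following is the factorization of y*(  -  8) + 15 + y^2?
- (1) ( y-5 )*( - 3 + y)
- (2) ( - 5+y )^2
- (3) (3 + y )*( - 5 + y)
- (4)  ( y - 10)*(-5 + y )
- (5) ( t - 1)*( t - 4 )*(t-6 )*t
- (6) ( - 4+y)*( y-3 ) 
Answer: 1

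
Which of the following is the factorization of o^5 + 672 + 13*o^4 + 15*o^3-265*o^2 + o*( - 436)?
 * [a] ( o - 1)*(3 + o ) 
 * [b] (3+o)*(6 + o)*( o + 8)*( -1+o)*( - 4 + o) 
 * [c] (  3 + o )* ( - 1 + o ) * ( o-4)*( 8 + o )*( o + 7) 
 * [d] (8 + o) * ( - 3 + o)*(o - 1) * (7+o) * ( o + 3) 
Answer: c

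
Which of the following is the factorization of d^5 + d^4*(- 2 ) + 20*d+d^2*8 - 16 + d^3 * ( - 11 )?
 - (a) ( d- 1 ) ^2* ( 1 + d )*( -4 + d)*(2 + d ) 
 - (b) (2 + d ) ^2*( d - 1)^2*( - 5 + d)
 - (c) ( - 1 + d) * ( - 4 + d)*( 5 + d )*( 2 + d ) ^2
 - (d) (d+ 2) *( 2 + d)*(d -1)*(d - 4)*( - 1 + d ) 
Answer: d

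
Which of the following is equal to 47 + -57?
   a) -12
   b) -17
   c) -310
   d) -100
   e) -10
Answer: e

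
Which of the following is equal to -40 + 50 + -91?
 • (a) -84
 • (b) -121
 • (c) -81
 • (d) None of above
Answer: c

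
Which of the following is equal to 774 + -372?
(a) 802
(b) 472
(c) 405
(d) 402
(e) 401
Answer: d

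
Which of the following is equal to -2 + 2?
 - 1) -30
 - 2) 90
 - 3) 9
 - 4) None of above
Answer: 4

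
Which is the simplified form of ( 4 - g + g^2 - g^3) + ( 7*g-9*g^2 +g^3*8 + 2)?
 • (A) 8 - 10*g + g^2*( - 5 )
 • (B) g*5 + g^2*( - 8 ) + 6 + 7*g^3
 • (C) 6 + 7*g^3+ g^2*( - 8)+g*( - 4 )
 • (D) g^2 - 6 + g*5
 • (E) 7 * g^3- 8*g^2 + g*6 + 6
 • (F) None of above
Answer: E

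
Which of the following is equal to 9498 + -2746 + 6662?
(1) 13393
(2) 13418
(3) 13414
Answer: 3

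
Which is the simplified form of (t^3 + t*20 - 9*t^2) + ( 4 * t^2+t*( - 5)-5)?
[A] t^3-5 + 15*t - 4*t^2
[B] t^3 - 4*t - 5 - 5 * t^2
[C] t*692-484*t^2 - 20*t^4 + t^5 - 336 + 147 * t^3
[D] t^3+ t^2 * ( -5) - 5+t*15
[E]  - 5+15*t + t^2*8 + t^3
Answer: D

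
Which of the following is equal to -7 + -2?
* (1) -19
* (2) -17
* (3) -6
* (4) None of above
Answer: 4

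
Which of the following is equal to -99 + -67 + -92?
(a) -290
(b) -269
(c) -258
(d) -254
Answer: c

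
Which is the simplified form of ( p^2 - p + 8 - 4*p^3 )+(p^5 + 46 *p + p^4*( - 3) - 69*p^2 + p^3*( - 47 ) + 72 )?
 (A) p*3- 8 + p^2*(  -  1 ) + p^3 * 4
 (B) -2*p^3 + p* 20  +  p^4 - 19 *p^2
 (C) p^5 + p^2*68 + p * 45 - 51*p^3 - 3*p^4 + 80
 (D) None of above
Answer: D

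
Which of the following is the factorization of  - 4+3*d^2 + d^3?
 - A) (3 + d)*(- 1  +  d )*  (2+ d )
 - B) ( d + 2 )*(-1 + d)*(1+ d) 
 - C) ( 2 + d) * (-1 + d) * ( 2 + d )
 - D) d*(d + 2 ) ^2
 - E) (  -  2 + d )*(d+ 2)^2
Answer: C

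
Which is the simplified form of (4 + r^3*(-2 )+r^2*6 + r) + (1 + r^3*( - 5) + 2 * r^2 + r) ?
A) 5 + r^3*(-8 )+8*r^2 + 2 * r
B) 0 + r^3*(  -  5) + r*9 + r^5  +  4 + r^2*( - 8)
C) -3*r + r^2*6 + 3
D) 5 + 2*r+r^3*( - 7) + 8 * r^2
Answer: D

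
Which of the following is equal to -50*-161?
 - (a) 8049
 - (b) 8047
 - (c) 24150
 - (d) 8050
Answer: d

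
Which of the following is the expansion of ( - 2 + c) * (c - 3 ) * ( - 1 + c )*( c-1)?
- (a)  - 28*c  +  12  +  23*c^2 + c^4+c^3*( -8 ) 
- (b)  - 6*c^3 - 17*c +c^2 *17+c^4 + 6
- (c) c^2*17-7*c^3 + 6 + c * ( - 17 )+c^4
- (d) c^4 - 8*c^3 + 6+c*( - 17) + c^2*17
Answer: c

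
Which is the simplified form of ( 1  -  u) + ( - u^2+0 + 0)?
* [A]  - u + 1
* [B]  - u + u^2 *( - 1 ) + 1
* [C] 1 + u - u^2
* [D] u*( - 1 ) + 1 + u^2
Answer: B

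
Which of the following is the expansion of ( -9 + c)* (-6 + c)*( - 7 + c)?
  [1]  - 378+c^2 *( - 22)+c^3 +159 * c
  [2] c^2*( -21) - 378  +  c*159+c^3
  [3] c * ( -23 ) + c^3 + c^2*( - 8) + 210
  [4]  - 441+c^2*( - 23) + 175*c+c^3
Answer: 1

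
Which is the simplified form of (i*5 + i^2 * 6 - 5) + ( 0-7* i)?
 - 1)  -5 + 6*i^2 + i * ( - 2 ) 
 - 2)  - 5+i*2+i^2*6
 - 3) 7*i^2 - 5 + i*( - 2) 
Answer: 1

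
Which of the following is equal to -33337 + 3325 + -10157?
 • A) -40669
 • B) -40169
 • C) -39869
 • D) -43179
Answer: B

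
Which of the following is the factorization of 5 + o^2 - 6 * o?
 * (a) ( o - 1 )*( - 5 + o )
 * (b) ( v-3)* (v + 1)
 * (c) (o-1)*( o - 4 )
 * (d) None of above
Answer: a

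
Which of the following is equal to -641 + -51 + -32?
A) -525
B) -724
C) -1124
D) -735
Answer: B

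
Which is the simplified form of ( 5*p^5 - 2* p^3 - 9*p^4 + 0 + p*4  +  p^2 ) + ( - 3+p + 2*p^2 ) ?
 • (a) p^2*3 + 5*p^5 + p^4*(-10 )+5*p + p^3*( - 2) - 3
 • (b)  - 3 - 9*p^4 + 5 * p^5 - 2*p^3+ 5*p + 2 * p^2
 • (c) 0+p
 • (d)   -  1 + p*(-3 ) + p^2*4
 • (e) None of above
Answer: e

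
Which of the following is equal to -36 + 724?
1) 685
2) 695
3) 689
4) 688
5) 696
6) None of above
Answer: 4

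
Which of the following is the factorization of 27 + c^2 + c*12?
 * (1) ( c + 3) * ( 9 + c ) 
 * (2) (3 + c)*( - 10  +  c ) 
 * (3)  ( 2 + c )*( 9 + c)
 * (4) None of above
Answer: 1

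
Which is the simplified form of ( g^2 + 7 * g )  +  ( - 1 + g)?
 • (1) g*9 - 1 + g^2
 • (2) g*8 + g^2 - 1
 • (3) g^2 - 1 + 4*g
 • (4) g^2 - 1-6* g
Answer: 2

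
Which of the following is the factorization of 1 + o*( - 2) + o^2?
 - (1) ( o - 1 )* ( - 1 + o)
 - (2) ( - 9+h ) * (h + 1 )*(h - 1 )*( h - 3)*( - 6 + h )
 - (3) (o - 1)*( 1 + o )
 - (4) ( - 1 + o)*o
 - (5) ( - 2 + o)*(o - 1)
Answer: 1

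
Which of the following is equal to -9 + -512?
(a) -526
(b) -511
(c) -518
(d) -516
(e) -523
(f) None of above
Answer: f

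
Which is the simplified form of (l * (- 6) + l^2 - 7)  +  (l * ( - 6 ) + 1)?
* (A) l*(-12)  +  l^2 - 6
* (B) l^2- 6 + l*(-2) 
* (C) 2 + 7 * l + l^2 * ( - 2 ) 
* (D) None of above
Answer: A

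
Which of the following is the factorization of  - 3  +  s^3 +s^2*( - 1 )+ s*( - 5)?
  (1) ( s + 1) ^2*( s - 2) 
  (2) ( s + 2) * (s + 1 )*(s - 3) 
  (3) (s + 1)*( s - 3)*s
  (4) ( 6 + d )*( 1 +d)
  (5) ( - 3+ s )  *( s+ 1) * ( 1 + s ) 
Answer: 5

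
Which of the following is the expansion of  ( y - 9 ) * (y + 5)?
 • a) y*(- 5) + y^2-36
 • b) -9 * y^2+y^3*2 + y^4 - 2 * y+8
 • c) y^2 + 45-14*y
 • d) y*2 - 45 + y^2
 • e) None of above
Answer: e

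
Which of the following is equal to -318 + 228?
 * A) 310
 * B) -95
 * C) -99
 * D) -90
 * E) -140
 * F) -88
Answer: D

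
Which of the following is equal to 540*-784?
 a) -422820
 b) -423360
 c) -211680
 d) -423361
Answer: b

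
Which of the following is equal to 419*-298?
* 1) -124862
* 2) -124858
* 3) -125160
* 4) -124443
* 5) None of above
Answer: 1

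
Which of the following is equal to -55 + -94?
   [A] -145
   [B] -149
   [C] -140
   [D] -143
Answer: B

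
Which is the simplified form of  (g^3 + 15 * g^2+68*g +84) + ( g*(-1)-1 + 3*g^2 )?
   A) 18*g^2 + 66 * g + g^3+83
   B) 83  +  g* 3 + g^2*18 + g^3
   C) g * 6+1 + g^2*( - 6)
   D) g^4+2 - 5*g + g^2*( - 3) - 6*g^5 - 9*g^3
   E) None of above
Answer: E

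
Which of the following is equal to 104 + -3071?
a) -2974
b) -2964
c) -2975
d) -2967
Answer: d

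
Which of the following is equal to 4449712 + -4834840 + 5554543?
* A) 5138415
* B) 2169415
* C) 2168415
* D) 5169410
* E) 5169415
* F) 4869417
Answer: E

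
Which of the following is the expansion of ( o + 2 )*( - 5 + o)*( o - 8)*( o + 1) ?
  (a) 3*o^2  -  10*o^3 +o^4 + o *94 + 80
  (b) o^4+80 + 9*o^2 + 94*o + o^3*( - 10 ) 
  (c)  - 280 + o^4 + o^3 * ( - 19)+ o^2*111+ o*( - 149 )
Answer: a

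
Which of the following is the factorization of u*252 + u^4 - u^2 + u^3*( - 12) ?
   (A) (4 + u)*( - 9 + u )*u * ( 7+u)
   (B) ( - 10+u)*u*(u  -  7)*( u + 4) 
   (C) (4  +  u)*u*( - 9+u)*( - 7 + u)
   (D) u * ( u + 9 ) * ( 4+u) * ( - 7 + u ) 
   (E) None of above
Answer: C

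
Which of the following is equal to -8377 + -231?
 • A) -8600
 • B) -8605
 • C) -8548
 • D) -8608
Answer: D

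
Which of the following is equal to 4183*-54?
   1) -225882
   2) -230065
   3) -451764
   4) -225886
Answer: 1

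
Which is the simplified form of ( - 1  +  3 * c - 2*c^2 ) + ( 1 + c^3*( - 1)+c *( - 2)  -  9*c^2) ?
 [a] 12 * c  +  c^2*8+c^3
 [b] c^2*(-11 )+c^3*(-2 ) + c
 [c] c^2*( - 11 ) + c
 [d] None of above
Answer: d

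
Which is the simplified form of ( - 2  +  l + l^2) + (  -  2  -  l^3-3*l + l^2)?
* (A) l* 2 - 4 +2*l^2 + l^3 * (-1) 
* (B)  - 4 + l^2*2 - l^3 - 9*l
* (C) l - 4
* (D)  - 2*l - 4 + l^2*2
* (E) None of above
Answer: E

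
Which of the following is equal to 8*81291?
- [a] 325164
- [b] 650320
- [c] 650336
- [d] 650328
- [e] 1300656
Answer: d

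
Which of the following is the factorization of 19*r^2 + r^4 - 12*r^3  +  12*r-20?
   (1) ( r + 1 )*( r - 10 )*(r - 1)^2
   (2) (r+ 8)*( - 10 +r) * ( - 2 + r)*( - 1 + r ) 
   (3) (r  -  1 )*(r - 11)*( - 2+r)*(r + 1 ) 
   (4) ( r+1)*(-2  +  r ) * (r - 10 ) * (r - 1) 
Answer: 4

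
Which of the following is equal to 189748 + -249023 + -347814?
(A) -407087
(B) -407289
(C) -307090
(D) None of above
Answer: D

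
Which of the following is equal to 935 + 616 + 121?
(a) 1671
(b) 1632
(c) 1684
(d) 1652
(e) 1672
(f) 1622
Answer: e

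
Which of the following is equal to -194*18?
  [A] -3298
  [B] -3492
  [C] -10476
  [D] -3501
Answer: B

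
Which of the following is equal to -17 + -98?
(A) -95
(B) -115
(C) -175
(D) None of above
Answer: B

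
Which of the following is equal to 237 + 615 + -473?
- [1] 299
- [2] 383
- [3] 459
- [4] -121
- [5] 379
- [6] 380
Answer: 5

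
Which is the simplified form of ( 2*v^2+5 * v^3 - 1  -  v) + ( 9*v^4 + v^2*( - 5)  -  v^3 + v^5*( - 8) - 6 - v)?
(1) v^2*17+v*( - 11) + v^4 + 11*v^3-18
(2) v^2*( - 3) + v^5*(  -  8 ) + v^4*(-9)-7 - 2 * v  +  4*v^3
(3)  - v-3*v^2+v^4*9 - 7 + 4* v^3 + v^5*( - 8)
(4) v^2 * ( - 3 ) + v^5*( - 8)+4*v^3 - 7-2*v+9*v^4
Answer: 4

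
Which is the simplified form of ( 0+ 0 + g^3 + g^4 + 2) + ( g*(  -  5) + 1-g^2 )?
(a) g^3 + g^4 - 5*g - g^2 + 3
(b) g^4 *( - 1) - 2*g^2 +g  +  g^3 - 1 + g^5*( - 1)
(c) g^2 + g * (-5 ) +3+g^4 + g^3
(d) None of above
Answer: a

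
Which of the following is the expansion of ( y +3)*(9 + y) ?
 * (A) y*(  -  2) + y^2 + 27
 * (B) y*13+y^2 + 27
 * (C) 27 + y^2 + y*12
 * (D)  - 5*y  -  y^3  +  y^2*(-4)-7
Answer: C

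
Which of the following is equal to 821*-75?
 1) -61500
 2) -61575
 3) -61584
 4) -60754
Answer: 2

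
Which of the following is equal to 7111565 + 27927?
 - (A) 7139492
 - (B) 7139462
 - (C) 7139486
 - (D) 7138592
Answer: A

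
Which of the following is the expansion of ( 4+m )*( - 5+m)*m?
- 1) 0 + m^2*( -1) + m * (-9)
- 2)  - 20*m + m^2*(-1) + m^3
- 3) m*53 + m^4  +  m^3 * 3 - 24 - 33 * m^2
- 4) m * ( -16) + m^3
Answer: 2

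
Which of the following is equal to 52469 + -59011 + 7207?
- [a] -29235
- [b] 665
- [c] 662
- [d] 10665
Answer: b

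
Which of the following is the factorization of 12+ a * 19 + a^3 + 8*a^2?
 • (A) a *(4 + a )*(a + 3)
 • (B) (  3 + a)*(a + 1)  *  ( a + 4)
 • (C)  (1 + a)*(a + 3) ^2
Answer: B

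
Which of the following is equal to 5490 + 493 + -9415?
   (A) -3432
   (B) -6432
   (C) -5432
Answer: A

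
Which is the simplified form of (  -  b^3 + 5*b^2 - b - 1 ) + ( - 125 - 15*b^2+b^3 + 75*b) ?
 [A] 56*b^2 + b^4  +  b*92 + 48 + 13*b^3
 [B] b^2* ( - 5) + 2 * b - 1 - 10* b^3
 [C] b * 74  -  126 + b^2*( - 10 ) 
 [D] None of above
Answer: C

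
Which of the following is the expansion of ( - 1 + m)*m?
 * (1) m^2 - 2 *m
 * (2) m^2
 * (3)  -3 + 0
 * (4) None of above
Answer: 4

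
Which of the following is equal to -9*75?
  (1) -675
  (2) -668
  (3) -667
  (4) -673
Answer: 1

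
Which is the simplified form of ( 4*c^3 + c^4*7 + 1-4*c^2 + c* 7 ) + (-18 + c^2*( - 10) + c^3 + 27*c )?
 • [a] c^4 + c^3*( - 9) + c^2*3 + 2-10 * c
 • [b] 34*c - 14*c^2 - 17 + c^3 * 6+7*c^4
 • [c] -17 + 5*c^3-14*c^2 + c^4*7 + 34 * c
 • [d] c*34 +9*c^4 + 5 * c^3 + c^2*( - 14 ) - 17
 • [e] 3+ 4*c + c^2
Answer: c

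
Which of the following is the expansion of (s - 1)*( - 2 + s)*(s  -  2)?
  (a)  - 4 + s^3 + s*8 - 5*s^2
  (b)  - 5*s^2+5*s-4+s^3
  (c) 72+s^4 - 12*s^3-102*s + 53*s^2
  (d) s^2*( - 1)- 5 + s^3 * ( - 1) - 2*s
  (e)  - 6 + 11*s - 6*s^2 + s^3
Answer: a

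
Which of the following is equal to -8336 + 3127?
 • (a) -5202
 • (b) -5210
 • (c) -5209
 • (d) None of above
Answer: c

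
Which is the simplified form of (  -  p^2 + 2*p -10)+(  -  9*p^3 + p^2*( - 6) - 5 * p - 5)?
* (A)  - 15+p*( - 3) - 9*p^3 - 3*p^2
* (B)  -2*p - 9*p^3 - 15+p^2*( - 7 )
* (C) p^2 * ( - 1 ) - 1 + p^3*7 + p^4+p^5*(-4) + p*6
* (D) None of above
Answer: D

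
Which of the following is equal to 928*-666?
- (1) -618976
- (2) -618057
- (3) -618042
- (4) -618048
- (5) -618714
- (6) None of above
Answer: 4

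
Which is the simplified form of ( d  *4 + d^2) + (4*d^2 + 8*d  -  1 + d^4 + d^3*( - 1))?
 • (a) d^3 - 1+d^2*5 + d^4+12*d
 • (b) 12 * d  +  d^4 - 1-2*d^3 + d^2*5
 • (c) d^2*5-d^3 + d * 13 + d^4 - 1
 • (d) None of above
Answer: d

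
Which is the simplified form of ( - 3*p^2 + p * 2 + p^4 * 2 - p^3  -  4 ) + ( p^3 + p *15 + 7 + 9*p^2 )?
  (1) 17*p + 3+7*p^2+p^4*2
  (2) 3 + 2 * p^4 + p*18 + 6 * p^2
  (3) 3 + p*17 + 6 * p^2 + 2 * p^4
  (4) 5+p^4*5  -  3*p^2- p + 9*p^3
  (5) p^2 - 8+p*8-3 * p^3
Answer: 3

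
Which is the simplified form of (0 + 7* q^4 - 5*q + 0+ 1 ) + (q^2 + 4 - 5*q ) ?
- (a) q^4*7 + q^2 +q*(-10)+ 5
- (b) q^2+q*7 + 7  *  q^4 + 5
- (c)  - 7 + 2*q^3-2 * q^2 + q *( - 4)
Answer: a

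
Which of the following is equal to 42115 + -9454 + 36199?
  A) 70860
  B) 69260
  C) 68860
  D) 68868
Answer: C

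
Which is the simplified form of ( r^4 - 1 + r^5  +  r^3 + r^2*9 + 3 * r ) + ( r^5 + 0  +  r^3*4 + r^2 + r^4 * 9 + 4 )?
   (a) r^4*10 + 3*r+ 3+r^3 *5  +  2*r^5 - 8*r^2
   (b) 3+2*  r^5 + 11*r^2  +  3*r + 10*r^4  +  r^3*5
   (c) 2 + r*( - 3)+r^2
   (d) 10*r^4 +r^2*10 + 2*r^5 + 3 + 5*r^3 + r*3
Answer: d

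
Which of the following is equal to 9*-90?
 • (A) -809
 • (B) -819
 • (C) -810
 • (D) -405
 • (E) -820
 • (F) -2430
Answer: C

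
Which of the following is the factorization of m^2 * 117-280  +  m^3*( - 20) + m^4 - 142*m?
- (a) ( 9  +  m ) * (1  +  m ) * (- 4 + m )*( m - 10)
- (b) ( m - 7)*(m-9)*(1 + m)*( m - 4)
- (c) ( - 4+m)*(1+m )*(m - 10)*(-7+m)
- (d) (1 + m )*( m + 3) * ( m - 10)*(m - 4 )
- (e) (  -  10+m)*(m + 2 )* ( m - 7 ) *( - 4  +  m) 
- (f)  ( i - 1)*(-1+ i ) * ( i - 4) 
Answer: c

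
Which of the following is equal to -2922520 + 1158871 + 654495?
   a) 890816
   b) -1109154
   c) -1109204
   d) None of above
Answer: b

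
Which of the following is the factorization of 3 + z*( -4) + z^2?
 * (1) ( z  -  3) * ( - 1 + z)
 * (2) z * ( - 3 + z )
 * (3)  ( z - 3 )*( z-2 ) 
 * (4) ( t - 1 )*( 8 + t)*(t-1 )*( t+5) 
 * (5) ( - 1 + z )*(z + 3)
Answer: 1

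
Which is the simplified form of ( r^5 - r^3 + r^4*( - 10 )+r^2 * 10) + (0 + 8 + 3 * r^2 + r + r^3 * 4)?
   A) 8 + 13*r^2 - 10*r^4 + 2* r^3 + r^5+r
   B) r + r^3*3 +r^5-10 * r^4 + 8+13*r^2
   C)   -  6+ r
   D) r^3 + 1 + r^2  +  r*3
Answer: B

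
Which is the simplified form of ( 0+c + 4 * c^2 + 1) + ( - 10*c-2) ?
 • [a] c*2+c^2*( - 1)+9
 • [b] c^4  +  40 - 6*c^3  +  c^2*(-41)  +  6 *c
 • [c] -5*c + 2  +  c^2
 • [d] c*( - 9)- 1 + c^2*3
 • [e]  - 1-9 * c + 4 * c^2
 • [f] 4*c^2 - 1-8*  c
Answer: e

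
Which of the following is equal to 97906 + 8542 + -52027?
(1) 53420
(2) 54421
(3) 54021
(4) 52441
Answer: 2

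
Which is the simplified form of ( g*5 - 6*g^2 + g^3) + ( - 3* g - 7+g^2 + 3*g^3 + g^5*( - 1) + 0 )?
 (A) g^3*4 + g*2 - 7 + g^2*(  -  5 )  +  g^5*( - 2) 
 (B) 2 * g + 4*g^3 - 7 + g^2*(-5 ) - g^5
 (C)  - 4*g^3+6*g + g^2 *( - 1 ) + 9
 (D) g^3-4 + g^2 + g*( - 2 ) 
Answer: B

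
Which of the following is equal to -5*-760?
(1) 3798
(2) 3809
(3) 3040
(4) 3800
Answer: 4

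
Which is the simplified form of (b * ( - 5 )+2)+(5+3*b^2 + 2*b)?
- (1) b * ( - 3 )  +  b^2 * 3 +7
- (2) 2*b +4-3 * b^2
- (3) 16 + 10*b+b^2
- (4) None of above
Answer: 1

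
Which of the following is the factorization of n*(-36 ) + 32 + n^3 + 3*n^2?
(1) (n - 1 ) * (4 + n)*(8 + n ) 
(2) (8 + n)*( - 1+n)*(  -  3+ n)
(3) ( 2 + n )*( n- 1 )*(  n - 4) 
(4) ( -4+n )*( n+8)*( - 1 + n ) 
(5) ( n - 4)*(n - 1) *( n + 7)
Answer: 4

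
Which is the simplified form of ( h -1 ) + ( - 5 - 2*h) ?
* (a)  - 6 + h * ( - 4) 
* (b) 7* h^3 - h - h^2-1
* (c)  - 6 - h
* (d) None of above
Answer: c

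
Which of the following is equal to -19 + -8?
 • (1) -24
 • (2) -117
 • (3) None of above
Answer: 3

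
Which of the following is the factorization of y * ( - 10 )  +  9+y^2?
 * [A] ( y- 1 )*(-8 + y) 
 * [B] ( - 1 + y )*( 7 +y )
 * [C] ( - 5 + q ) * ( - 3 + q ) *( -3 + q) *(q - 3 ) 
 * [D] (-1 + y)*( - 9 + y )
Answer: D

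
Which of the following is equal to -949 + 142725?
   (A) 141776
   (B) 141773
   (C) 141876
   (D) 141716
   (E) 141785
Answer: A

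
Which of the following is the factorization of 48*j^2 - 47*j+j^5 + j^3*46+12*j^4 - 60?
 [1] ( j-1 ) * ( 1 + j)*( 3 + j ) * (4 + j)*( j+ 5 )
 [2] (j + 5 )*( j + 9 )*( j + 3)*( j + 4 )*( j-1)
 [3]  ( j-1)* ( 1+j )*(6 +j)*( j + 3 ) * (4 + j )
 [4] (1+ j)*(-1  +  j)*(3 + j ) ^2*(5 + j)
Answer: 1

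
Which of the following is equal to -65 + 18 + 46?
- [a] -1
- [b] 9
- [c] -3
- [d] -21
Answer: a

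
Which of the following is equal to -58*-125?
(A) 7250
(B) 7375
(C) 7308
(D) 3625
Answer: A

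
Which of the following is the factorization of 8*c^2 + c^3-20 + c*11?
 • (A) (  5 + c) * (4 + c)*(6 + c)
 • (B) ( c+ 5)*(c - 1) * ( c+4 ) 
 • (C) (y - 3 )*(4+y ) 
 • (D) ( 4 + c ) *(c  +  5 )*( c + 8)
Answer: B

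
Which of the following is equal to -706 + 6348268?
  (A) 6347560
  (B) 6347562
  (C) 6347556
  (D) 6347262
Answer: B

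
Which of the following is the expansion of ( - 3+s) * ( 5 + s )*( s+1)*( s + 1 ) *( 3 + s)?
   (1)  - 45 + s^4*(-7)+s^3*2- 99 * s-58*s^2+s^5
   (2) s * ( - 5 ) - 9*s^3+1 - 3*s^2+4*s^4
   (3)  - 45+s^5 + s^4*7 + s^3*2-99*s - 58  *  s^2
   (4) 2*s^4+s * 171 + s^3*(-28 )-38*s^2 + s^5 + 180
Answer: 3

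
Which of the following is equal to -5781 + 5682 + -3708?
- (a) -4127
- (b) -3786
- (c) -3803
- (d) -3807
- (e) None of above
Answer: d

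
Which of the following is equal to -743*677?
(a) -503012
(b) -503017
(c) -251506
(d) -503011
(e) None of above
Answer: d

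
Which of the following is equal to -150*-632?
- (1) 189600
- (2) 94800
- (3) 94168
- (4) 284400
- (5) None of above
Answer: 2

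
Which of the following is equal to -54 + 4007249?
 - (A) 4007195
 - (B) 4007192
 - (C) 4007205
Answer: A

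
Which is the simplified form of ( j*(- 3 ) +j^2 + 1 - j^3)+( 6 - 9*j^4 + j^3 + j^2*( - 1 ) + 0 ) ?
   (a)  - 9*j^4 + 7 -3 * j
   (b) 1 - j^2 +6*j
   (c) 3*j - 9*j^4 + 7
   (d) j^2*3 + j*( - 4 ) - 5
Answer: a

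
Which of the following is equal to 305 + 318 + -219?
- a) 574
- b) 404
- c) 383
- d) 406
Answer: b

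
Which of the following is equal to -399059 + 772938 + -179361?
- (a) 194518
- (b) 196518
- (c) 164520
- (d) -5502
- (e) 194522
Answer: a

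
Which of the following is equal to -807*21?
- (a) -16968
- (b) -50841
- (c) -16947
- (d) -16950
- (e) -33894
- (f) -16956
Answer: c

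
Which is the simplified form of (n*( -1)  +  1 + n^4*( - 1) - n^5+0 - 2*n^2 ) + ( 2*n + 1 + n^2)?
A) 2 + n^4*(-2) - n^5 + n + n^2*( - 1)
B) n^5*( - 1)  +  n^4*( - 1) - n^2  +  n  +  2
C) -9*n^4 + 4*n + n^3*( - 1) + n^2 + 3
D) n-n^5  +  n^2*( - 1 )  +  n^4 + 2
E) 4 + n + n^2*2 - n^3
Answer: B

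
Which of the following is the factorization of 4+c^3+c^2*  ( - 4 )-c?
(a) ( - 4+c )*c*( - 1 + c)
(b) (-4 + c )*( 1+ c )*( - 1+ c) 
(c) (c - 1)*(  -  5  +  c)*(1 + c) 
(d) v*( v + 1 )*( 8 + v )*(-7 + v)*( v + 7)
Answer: b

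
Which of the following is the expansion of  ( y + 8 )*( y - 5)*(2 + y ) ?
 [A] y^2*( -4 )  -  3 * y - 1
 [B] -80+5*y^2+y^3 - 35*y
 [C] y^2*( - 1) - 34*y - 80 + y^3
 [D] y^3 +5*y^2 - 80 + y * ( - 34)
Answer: D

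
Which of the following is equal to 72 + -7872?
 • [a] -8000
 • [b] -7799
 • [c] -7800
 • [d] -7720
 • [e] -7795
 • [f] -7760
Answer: c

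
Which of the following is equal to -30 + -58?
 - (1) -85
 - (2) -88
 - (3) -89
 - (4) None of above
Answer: 2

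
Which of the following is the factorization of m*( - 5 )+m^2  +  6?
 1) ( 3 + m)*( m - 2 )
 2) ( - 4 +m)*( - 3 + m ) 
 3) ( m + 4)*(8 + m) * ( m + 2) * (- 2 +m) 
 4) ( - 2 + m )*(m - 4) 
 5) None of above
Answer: 5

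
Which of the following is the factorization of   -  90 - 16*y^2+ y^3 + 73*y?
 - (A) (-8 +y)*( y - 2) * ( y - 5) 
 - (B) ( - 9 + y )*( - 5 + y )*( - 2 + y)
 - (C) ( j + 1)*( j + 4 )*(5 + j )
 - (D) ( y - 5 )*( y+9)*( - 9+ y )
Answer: B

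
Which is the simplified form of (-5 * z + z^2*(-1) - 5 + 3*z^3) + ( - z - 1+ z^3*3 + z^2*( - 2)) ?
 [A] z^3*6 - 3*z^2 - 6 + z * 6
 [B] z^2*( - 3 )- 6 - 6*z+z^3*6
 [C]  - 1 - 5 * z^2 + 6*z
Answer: B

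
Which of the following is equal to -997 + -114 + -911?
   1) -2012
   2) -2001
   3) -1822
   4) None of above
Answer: 4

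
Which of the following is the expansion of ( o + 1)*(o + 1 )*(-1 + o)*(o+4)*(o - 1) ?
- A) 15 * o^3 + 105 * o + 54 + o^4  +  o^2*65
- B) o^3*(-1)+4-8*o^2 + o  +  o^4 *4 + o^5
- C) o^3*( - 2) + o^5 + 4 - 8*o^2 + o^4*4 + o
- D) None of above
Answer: C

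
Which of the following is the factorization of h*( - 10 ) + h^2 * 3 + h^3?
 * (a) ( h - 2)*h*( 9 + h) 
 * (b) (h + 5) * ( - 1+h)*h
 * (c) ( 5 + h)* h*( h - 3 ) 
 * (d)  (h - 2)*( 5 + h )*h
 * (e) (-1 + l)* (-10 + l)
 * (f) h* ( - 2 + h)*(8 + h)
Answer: d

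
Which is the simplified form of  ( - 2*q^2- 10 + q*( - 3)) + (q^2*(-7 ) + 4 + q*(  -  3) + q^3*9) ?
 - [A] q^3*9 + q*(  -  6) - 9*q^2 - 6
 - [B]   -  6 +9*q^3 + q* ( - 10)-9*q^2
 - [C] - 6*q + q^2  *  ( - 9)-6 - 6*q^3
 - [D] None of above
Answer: A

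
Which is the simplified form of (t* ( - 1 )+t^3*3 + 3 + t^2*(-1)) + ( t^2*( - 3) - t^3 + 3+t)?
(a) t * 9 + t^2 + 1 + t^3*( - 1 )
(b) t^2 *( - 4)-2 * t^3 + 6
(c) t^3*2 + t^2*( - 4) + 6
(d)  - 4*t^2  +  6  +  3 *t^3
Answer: c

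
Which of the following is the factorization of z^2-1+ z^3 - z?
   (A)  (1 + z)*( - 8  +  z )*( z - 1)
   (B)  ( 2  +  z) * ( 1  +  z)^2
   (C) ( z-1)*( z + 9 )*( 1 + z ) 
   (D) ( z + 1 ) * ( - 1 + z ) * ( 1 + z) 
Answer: D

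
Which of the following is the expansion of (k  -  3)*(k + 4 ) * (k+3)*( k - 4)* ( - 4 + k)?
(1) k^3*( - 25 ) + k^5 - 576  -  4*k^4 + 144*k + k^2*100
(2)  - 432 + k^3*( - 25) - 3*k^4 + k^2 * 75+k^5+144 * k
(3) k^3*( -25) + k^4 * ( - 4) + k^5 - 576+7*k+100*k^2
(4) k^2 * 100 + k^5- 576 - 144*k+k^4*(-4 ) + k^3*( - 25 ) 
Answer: 1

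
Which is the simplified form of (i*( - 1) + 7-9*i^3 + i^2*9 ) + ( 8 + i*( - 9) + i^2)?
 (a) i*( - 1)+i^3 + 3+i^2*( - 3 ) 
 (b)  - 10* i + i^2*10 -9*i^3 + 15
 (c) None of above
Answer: b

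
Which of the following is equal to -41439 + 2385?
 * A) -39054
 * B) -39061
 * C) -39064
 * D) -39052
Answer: A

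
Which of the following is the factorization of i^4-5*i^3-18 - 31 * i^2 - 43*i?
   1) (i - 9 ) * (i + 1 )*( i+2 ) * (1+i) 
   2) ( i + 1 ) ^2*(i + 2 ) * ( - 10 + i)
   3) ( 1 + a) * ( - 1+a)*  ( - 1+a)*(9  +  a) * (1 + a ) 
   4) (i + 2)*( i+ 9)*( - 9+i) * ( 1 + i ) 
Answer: 1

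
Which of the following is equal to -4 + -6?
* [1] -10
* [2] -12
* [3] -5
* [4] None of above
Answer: 1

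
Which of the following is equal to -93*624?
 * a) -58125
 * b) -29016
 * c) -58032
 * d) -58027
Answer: c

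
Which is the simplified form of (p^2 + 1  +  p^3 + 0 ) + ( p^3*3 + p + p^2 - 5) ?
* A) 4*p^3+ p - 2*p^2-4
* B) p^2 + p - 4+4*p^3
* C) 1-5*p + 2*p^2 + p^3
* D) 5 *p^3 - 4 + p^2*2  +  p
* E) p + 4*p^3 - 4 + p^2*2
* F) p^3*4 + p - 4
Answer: E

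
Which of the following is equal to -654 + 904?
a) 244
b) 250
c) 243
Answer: b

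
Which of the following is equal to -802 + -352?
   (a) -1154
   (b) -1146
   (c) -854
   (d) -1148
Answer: a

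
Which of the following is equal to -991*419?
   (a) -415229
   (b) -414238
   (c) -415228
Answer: a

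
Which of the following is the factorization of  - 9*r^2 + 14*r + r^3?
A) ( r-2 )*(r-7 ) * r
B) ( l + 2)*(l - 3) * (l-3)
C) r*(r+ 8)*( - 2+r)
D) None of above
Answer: A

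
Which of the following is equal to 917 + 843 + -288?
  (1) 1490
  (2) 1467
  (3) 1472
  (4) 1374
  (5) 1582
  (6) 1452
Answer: 3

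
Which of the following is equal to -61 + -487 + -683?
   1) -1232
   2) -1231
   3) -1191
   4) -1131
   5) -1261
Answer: 2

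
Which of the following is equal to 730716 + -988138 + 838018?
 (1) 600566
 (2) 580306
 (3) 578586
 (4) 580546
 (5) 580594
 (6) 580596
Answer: 6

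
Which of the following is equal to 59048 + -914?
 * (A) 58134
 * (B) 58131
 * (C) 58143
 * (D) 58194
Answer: A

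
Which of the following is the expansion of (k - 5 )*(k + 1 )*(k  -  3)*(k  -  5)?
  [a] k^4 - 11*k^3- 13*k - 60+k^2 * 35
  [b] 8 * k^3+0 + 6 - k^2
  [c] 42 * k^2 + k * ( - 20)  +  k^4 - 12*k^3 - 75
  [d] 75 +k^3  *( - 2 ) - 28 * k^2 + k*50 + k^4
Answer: c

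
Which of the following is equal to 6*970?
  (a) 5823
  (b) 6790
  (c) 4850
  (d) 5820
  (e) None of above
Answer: d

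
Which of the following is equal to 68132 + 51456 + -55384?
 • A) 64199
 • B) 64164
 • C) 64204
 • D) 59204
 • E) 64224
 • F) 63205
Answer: C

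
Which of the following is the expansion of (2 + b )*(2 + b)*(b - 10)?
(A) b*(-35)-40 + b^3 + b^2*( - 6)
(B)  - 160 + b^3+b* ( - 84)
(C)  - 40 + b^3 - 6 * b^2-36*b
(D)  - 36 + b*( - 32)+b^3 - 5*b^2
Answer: C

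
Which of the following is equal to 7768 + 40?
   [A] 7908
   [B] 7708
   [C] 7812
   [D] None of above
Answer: D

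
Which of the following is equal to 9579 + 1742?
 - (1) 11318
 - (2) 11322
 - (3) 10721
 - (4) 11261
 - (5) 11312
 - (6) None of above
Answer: 6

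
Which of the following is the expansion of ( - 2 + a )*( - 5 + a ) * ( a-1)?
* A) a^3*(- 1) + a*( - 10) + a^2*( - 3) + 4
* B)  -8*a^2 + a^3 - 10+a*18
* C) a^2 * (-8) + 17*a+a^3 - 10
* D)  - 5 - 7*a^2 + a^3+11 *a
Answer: C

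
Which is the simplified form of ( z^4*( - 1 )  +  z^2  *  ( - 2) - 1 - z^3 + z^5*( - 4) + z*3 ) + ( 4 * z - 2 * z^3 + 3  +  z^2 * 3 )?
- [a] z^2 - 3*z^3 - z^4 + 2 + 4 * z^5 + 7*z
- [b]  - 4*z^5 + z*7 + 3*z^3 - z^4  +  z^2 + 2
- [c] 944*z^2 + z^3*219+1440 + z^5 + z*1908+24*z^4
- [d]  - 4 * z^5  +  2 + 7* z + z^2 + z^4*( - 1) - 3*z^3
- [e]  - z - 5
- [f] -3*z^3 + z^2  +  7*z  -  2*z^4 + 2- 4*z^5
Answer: d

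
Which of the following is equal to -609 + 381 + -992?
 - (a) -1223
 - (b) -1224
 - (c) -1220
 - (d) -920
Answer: c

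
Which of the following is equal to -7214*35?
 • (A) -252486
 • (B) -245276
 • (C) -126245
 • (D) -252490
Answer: D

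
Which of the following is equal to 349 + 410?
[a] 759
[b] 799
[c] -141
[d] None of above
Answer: a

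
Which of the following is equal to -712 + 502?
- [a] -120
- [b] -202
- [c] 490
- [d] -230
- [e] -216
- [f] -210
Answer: f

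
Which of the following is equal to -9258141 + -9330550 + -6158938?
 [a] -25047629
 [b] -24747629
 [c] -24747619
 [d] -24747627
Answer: b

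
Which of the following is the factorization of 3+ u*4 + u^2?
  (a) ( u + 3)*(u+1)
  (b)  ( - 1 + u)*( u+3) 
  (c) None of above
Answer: a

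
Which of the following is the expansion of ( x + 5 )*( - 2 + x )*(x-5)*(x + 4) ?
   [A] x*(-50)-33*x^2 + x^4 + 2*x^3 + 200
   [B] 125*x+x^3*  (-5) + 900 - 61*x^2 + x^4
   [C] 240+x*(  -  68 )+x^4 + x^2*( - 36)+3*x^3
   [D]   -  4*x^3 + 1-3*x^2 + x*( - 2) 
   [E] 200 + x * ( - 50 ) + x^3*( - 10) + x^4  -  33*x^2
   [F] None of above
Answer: A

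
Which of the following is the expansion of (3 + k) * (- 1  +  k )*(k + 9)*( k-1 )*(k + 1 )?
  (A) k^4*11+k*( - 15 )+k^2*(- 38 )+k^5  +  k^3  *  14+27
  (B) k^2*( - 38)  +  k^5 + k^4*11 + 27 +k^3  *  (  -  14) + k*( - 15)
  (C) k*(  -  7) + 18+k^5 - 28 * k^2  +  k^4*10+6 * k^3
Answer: A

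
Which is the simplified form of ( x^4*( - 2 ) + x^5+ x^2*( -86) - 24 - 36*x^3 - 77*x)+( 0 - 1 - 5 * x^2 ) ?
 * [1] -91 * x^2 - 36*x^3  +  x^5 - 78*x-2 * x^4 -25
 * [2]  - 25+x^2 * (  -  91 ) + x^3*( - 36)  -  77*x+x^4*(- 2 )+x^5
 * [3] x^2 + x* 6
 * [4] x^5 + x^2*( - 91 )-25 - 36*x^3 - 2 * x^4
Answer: 2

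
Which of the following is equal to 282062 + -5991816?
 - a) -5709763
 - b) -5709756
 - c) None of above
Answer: c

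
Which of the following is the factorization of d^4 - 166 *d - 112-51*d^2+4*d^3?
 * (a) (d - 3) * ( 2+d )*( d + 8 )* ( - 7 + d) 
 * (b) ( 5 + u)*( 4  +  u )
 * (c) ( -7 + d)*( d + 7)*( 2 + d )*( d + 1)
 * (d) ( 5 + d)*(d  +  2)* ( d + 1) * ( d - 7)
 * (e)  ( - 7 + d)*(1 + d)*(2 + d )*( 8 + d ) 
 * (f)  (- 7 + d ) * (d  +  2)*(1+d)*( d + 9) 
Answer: e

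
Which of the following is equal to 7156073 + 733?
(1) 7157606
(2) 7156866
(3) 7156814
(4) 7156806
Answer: 4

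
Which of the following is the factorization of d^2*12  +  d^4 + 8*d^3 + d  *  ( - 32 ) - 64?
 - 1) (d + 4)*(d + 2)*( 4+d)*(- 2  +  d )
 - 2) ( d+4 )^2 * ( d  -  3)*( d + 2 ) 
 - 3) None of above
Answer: 1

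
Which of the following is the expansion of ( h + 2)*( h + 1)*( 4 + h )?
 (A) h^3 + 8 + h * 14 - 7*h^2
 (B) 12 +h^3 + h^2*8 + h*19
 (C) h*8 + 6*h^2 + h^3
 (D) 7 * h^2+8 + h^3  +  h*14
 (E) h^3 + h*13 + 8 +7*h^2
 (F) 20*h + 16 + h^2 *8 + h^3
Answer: D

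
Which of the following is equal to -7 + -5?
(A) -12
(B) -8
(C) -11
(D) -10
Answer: A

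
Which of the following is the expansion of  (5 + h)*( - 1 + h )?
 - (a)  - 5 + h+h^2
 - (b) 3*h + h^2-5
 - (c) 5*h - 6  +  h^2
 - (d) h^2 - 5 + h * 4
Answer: d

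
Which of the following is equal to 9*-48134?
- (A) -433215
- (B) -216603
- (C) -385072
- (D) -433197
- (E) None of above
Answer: E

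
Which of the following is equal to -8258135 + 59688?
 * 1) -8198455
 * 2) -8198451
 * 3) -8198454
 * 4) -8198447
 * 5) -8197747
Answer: 4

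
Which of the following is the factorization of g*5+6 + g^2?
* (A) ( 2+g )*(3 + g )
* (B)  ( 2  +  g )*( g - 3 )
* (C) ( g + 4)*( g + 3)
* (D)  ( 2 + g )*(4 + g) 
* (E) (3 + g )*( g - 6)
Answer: A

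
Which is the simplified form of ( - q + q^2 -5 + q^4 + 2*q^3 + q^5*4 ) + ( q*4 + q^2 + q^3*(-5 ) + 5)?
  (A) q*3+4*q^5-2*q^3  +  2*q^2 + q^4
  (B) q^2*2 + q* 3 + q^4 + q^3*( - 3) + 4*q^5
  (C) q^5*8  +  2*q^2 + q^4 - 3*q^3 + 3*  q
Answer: B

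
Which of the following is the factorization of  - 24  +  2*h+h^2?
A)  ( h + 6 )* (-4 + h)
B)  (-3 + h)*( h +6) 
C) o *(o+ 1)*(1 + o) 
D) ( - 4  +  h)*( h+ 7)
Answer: A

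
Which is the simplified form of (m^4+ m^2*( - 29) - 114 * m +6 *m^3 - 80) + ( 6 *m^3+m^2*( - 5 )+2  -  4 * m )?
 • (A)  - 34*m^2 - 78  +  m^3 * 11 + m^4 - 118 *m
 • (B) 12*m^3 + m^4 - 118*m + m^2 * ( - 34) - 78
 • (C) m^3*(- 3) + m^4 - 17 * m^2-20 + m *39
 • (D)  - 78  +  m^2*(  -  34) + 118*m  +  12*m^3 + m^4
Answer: B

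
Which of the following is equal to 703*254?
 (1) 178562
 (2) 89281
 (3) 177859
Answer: 1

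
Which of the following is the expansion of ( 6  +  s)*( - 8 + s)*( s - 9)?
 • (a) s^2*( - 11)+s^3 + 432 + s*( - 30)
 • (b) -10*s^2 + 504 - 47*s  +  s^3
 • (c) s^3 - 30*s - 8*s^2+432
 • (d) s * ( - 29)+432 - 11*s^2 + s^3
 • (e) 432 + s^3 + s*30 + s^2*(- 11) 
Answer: a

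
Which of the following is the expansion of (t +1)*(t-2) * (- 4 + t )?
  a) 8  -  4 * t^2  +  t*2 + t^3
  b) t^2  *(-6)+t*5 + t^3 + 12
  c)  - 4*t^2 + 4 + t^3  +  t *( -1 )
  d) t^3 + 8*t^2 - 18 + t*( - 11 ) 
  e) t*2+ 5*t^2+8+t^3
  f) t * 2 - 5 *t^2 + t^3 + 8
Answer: f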